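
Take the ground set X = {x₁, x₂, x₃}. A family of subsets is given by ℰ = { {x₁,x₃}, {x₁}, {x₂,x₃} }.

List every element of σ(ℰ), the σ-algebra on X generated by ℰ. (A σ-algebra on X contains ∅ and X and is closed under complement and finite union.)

σ(ℰ) = { {}, {x₁}, {x₂}, {x₃}, {x₁,x₂}, {x₁,x₃}, {x₂,x₃}, X }

Trace:
Initial family (5 sets): { {}, {x₁}, {x₁,x₃}, {x₂,x₃}, X }.
Round 1: +1 →
  {x₂}  = {x₁,x₃}ᶜ
Round 2 (1 new):
  {x₁,x₂}  = {x₂} ∪ {x₁}
Round 3 adds 1:
  {x₃}  = {x₁,x₂}ᶜ
Round 4 adds nothing — fixpoint reached.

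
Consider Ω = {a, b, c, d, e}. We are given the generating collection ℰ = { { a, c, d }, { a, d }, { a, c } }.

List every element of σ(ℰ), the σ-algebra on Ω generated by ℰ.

|σ(ℰ)| = 16.  σ(ℰ) = { ∅, { a }, { c }, { d }, { a, c }, { a, d }, { b, e }, { c, d }, { a, b, e }, { a, c, d }, { b, c, e }, { b, d, e }, { a, b, c, e }, { a, b, d, e }, { b, c, d, e }, Ω }

Check:
Begin from { ∅, { a, c }, { a, d }, { a, c, d }, Ω } (that is, ℰ plus ∅ and Ω).
Step 1: +3 →
  { b, e }  = complement { a, c, d }
  { b, c, e }  = complement { a, d }
  { b, d, e }  = complement { a, c }
Step 2. New:
  { a, b, c, e }  = { b, e } ∪ { a, c }
  { a, b, d, e }  = { b, e } ∪ { a, d }
  { b, c, d, e }  = { b, c, e } ∪ { b, d, e }
Step 3: 3 new —
  { a }  = complement { b, c, d, e }
  { c }  = complement { a, b, d, e }
  { d }  = complement { a, b, c, e }
Step 4 (2 new):
  { c, d }  = { c } ∪ { d }
  { a, b, e }  = { b, e } ∪ { a }
Step 5 adds nothing — fixpoint reached.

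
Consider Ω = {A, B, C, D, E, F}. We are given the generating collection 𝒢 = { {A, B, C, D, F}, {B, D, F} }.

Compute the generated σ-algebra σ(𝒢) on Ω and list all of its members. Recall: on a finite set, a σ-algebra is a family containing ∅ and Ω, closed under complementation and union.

Start: 𝒢 ∪ {∅, Ω} = { {}, {B, D, F}, {A, B, C, D, F}, Ω }.
Iteration 1 (2 new):
  {E}  = complement {A, B, C, D, F}
  {A, C, E}  = complement {B, D, F}
Iteration 2 (1 new):
  {B, D, E, F}  = {B, D, F} ∪ {E}
Iteration 3 (1 new):
  {A, C}  = complement {B, D, E, F}
Iteration 4: closed — nothing new.

Therefore σ(𝒢) = { {}, {E}, {A, C}, {A, C, E}, {B, D, F}, {B, D, E, F}, {A, B, C, D, F}, Ω } (|σ(𝒢)| = 8).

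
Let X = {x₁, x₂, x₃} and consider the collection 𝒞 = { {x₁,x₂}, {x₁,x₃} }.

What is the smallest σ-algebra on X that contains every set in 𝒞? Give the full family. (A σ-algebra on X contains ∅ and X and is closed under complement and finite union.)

Seed the family with 𝒞 together with ∅ and X: { {}, {x₁,x₂}, {x₁,x₃}, X }.
Pass 1 adds 2:
  {x₂}  = X∖{x₁,x₃}
  {x₃}  = X∖{x₁,x₂}
  (now 6)
Pass 2. New:
  {x₂,x₃}  = {x₃} ∪ {x₂}
  (now 7)
Pass 3 (1 new):
  {x₁}  = X∖{x₂,x₃}
  (now 8)
After Pass 4 the family is unchanged; done.

|σ(𝒞)| = 8.  σ(𝒞) = { {}, {x₁}, {x₂}, {x₃}, {x₁,x₂}, {x₁,x₃}, {x₂,x₃}, X }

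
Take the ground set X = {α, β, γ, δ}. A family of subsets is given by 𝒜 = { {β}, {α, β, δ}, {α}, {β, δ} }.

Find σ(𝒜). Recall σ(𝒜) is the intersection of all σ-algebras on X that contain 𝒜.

Answer: σ(𝒜) = { ∅, {α}, {β}, {γ}, {δ}, {α, β}, {α, γ}, {α, δ}, {β, γ}, {β, δ}, {γ, δ}, {α, β, γ}, {α, β, δ}, {α, γ, δ}, {β, γ, δ}, X }

Working:
Begin from { ∅, {α}, {β}, {β, δ}, {α, β, δ}, X } (that is, 𝒜 plus ∅ and X).
Iteration 1: 5 new —
  {γ}  = {α, β, δ}ᶜ
  {α, β}  = {β} ∪ {α}
  {α, γ}  = {β, δ}ᶜ
  {α, γ, δ}  = {β}ᶜ
  {β, γ, δ}  = {α}ᶜ
  (now 11)
Iteration 2 (3 new):
  {β, γ}  = {β} ∪ {γ}
  {γ, δ}  = {α, β}ᶜ
  {α, β, γ}  = {α, β} ∪ {γ}
  (now 14)
Iteration 3: 2 new —
  {δ}  = {α, β, γ}ᶜ
  {α, δ}  = {β, γ}ᶜ
  (now 16)
Iteration 4: closed — nothing new.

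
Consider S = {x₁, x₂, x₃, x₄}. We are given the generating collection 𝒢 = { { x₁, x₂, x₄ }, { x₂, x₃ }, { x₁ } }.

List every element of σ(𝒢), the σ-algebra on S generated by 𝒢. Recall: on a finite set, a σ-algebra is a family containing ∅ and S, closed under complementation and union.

Seed the family with 𝒢 together with ∅ and S: { ∅, { x₁ }, { x₂, x₃ }, { x₁, x₂, x₄ }, S }.
Pass 1. New:
  { x₃ }  = S∖{ x₁, x₂, x₄ }
  { x₁, x₄ }  = S∖{ x₂, x₃ }
  { x₁, x₂, x₃ }  = { x₂, x₃ } ∪ { x₁ }
  { x₂, x₃, x₄ }  = S∖{ x₁ }
Pass 2 (3 new):
  { x₄ }  = S∖{ x₁, x₂, x₃ }
  { x₁, x₃ }  = { x₃ } ∪ { x₁ }
  { x₁, x₃, x₄ }  = { x₃ } ∪ { x₁, x₄ }
Pass 3. New:
  { x₂ }  = S∖{ x₁, x₃, x₄ }
  { x₂, x₄ }  = S∖{ x₁, x₃ }
  { x₃, x₄ }  = { x₃ } ∪ { x₄ }
Pass 4. New:
  { x₁, x₂ }  = S∖{ x₃, x₄ }
Pass 5: closed — nothing new.

σ(𝒢) = { ∅, { x₁ }, { x₂ }, { x₃ }, { x₄ }, { x₁, x₂ }, { x₁, x₃ }, { x₁, x₄ }, { x₂, x₃ }, { x₂, x₄ }, { x₃, x₄ }, { x₁, x₂, x₃ }, { x₁, x₂, x₄ }, { x₁, x₃, x₄ }, { x₂, x₃, x₄ }, S }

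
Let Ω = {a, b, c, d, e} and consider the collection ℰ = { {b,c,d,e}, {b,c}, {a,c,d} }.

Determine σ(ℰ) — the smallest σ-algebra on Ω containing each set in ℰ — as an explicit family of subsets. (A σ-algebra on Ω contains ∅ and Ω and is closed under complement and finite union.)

|σ(ℰ)| = 32.  σ(ℰ) = { {}, {a}, {b}, {c}, {d}, {e}, {a,b}, {a,c}, {a,d}, {a,e}, {b,c}, {b,d}, {b,e}, {c,d}, {c,e}, {d,e}, {a,b,c}, {a,b,d}, {a,b,e}, {a,c,d}, {a,c,e}, {a,d,e}, {b,c,d}, {b,c,e}, {b,d,e}, {c,d,e}, {a,b,c,d}, {a,b,c,e}, {a,b,d,e}, {a,c,d,e}, {b,c,d,e}, Ω }

Derivation:
Start: ℰ ∪ {∅, Ω} = { {}, {b,c}, {a,c,d}, {b,c,d,e}, Ω }.
Step 1 adds 4:
  {a}  = complement {b,c,d,e}
  {b,e}  = complement {a,c,d}
  {a,d,e}  = complement {b,c}
  {a,b,c,d}  = {a,c,d} ∪ {b,c}
  — 9 sets.
Step 2: +6 →
  {e}  = complement {a,b,c,d}
  {a,b,c}  = {b,c} ∪ {a}
  {a,b,e}  = {b,e} ∪ {a}
  {b,c,e}  = {b,e} ∪ {b,c}
  {a,b,d,e}  = {a,d,e} ∪ {b,e}
  {a,c,d,e}  = {a,d,e} ∪ {a,c,d}
  — 15 sets.
Step 3 (7 new):
  {b}  = complement {a,c,d,e}
  {c}  = complement {a,b,d,e}
  {a,d}  = complement {b,c,e}
  {a,e}  = {e} ∪ {a}
  {c,d}  = complement {a,b,e}
  {d,e}  = complement {a,b,c}
  {a,b,c,e}  = {b,e} ∪ {a,b,c}
  — 22 sets.
Step 4 (9 new):
  {d}  = complement {a,b,c,e}
  {a,b}  = {b} ∪ {a}
  {a,c}  = {c} ∪ {a}
  {c,e}  = {e} ∪ {c}
  {a,b,d}  = {b} ∪ {a,d}
  {a,c,e}  = {a,e} ∪ {c}
  {b,c,d}  = complement {a,e}
  {b,d,e}  = {b,e} ∪ {d,e}
  {c,d,e}  = {c,d} ∪ {d,e}
  — 31 sets.
Step 5: +1 →
  {b,d}  = complement {a,c,e}
  — 32 sets.
Step 6: no new sets; the family is a σ-algebra.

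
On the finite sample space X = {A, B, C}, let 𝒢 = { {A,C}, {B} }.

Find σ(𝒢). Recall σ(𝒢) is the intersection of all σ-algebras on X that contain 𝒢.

Take S₀ = 𝒢 ∪ {∅, X} = { ∅, {B}, {A,C}, X }.
Iteration 1 adds nothing — fixpoint reached.

Therefore σ(𝒢) = { ∅, {B}, {A,C}, X } (|σ(𝒢)| = 4).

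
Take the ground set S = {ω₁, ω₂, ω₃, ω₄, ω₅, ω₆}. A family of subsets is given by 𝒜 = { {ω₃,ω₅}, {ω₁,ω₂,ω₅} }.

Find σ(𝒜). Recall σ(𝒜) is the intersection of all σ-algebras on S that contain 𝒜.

Begin from { ∅, {ω₃,ω₅}, {ω₁,ω₂,ω₅}, S } (that is, 𝒜 plus ∅ and S).
Round 1. New:
  {ω₃,ω₄,ω₆}  = {ω₁,ω₂,ω₅}ᶜ
  {ω₁,ω₂,ω₃,ω₅}  = {ω₃,ω₅} ∪ {ω₁,ω₂,ω₅}
  {ω₁,ω₂,ω₄,ω₆}  = {ω₃,ω₅}ᶜ
  — 7 sets.
Round 2. New:
  {ω₄,ω₆}  = {ω₁,ω₂,ω₃,ω₅}ᶜ
  {ω₃,ω₄,ω₅,ω₆}  = {ω₃,ω₅} ∪ {ω₃,ω₄,ω₆}
  {ω₁,ω₂,ω₃,ω₄,ω₆}  = {ω₁,ω₂,ω₄,ω₆} ∪ {ω₃,ω₄,ω₆}
  {ω₁,ω₂,ω₄,ω₅,ω₆}  = {ω₁,ω₂,ω₅} ∪ {ω₁,ω₂,ω₄,ω₆}
  — 11 sets.
Round 3: +3 →
  {ω₃}  = {ω₁,ω₂,ω₄,ω₅,ω₆}ᶜ
  {ω₅}  = {ω₁,ω₂,ω₃,ω₄,ω₆}ᶜ
  {ω₁,ω₂}  = {ω₃,ω₄,ω₅,ω₆}ᶜ
  — 14 sets.
Round 4: 2 new —
  {ω₁,ω₂,ω₃}  = {ω₃} ∪ {ω₁,ω₂}
  {ω₄,ω₅,ω₆}  = {ω₄,ω₆} ∪ {ω₅}
  — 16 sets.
Round 5: no new sets; the family is a σ-algebra.

σ(𝒜) = { ∅, {ω₃}, {ω₅}, {ω₁,ω₂}, {ω₃,ω₅}, {ω₄,ω₆}, {ω₁,ω₂,ω₃}, {ω₁,ω₂,ω₅}, {ω₃,ω₄,ω₆}, {ω₄,ω₅,ω₆}, {ω₁,ω₂,ω₃,ω₅}, {ω₁,ω₂,ω₄,ω₆}, {ω₃,ω₄,ω₅,ω₆}, {ω₁,ω₂,ω₃,ω₄,ω₆}, {ω₁,ω₂,ω₄,ω₅,ω₆}, S }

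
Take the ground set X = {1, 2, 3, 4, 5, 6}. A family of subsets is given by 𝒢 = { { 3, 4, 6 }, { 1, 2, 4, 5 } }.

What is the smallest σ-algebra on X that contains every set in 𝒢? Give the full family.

σ(𝒢) = { {  }, { 4 }, { 3, 6 }, { 1, 2, 5 }, { 3, 4, 6 }, { 1, 2, 4, 5 }, { 1, 2, 3, 5, 6 }, X }

Trace:
Begin from { {  }, { 3, 4, 6 }, { 1, 2, 4, 5 }, X } (that is, 𝒢 plus ∅ and X).
Pass 1 adds 2:
  { 3, 6 }  = ᶜ of { 1, 2, 4, 5 }
  { 1, 2, 5 }  = ᶜ of { 3, 4, 6 }
  [6 total]
Pass 2 adds 1:
  { 1, 2, 3, 5, 6 }  = { 1, 2, 5 } ∪ { 3, 6 }
  [7 total]
Pass 3 (1 new):
  { 4 }  = ᶜ of { 1, 2, 3, 5, 6 }
  [8 total]
Pass 4: stable.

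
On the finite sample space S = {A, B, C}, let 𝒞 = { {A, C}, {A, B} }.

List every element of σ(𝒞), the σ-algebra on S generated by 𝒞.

Answer: σ(𝒞) = { {}, {A}, {B}, {C}, {A, B}, {A, C}, {B, C}, S }

Working:
Take S₀ = 𝒞 ∪ {∅, S} = { {}, {A, B}, {A, C}, S }.
Step 1: +2 →
  {B}  = complement {A, C}
  {C}  = complement {A, B}
  |family| = 6
Step 2: +1 →
  {B, C}  = {C} ∪ {B}
  |family| = 7
Step 3 adds 1:
  {A}  = complement {B, C}
  |family| = 8
Step 4: already closed under ᶜ and ∪.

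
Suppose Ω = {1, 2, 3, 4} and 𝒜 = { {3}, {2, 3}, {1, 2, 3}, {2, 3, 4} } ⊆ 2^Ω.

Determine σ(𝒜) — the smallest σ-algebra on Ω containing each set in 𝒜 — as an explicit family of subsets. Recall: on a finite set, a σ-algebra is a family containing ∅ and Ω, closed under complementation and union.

Begin from { ∅, {3}, {2, 3}, {1, 2, 3}, {2, 3, 4}, Ω } (that is, 𝒜 plus ∅ and Ω).
Step 1. New:
  {1}  = Ω∖{2, 3, 4}
  {4}  = Ω∖{1, 2, 3}
  {1, 4}  = Ω∖{2, 3}
  {1, 2, 4}  = Ω∖{3}
  — 10 sets.
Step 2. New:
  {1, 3}  = {3} ∪ {1}
  {3, 4}  = {3} ∪ {4}
  {1, 3, 4}  = {3} ∪ {1, 4}
  — 13 sets.
Step 3 adds 3:
  {2}  = Ω∖{1, 3, 4}
  {1, 2}  = Ω∖{3, 4}
  {2, 4}  = Ω∖{1, 3}
  — 16 sets.
Step 4: stable.

Hence σ(𝒜) has 16 members: { ∅, {1}, {2}, {3}, {4}, {1, 2}, {1, 3}, {1, 4}, {2, 3}, {2, 4}, {3, 4}, {1, 2, 3}, {1, 2, 4}, {1, 3, 4}, {2, 3, 4}, Ω }.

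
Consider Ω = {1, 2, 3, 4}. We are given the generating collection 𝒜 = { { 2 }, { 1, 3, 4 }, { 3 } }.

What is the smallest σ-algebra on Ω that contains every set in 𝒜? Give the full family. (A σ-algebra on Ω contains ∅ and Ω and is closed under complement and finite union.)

Seed the family with 𝒜 together with ∅ and Ω: { {}, { 2 }, { 3 }, { 1, 3, 4 }, Ω }.
Pass 1: +2 →
  { 2, 3 }  = { 3 } ∪ { 2 }
  { 1, 2, 4 }  = complement { 3 }
  |family| = 7
Pass 2: 1 new —
  { 1, 4 }  = complement { 2, 3 }
  |family| = 8
Pass 3: no new sets; the family is a σ-algebra.

Hence σ(𝒜) has 8 members: { {}, { 2 }, { 3 }, { 1, 4 }, { 2, 3 }, { 1, 2, 4 }, { 1, 3, 4 }, Ω }.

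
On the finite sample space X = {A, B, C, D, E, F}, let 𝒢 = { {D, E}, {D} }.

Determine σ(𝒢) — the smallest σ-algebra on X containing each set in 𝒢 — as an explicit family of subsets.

Seed the family with 𝒢 together with ∅ and X: { ∅, {D}, {D, E}, X }.
Step 1: +2 →
  {A, B, C, F}  = X∖{D, E}
  {A, B, C, E, F}  = X∖{D}
  (now 6)
Step 2: 1 new —
  {A, B, C, D, F}  = {D} ∪ {A, B, C, F}
  (now 7)
Step 3. New:
  {E}  = X∖{A, B, C, D, F}
  (now 8)
Step 4: closed — nothing new.

σ(𝒢) = { ∅, {D}, {E}, {D, E}, {A, B, C, F}, {A, B, C, D, F}, {A, B, C, E, F}, X }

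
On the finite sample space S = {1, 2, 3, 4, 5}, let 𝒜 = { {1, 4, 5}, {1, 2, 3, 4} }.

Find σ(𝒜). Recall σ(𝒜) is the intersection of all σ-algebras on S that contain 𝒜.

Take S₀ = 𝒜 ∪ {∅, S} = { {}, {1, 4, 5}, {1, 2, 3, 4}, S }.
Iteration 1 (2 new):
  {5}  = complement {1, 2, 3, 4}
  {2, 3}  = complement {1, 4, 5}
  (now 6)
Iteration 2: 1 new —
  {2, 3, 5}  = {2, 3} ∪ {5}
  (now 7)
Iteration 3 adds 1:
  {1, 4}  = complement {2, 3, 5}
  (now 8)
Iteration 4 adds nothing — fixpoint reached.

Therefore σ(𝒜) = { {}, {5}, {1, 4}, {2, 3}, {1, 4, 5}, {2, 3, 5}, {1, 2, 3, 4}, S } (|σ(𝒜)| = 8).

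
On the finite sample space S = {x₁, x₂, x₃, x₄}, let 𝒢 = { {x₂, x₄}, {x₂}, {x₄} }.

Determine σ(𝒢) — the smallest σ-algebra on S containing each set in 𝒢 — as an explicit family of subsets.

Start: 𝒢 ∪ {∅, S} = { {}, {x₂}, {x₄}, {x₂, x₄}, S }.
Pass 1 adds 3:
  {x₁, x₃}  = S∖{x₂, x₄}
  {x₁, x₂, x₃}  = S∖{x₄}
  {x₁, x₃, x₄}  = S∖{x₂}
Pass 2: already closed under ᶜ and ∪.

Hence σ(𝒢) has 8 members: { {}, {x₂}, {x₄}, {x₁, x₃}, {x₂, x₄}, {x₁, x₂, x₃}, {x₁, x₃, x₄}, S }.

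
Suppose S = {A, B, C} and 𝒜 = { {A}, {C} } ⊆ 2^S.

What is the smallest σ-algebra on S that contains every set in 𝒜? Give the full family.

Begin from { ∅, {A}, {C}, S } (that is, 𝒜 plus ∅ and S).
Round 1 (3 new):
  {A,B}  = {C}ᶜ
  {A,C}  = {C} ∪ {A}
  {B,C}  = {A}ᶜ
  |family| = 7
Round 2. New:
  {B}  = {A,C}ᶜ
  |family| = 8
Round 3 adds nothing — fixpoint reached.

|σ(𝒜)| = 8.  σ(𝒜) = { ∅, {A}, {B}, {C}, {A,B}, {A,C}, {B,C}, S }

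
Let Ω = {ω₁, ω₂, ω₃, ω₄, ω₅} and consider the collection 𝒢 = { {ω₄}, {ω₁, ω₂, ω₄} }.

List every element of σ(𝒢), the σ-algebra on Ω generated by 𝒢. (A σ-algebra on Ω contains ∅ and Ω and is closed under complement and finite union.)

Start: 𝒢 ∪ {∅, Ω} = { {}, {ω₄}, {ω₁, ω₂, ω₄}, Ω }.
Pass 1: 2 new —
  {ω₃, ω₅}  = ᶜ of {ω₁, ω₂, ω₄}
  {ω₁, ω₂, ω₃, ω₅}  = ᶜ of {ω₄}
  (now 6)
Pass 2. New:
  {ω₃, ω₄, ω₅}  = {ω₄} ∪ {ω₃, ω₅}
  (now 7)
Pass 3. New:
  {ω₁, ω₂}  = ᶜ of {ω₃, ω₄, ω₅}
  (now 8)
After Pass 4 the family is unchanged; done.

Therefore σ(𝒢) = { {}, {ω₄}, {ω₁, ω₂}, {ω₃, ω₅}, {ω₁, ω₂, ω₄}, {ω₃, ω₄, ω₅}, {ω₁, ω₂, ω₃, ω₅}, Ω } (|σ(𝒢)| = 8).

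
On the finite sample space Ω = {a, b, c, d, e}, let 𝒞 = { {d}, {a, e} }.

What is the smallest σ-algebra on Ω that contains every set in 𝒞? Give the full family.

Answer: σ(𝒞) = { {}, {d}, {a, e}, {b, c}, {a, d, e}, {b, c, d}, {a, b, c, e}, Ω }

Derivation:
Take S₀ = 𝒞 ∪ {∅, Ω} = { {}, {d}, {a, e}, Ω }.
Pass 1. New:
  {a, d, e}  = {d} ∪ {a, e}
  {b, c, d}  = Ω∖{a, e}
  {a, b, c, e}  = Ω∖{d}
  |family| = 7
Pass 2 adds 1:
  {b, c}  = Ω∖{a, d, e}
  |family| = 8
Pass 3 adds nothing — fixpoint reached.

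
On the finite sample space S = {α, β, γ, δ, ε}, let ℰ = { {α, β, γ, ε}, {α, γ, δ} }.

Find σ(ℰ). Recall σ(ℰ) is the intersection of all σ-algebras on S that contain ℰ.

Seed the family with ℰ together with ∅ and S: { {}, {α, γ, δ}, {α, β, γ, ε}, S }.
Pass 1: +2 →
  {δ}  = ᶜ of {α, β, γ, ε}
  {β, ε}  = ᶜ of {α, γ, δ}
Pass 2: 1 new —
  {β, δ, ε}  = {β, ε} ∪ {δ}
Pass 3 adds 1:
  {α, γ}  = ᶜ of {β, δ, ε}
After Pass 4 the family is unchanged; done.

σ(ℰ) = { {}, {δ}, {α, γ}, {β, ε}, {α, γ, δ}, {β, δ, ε}, {α, β, γ, ε}, S }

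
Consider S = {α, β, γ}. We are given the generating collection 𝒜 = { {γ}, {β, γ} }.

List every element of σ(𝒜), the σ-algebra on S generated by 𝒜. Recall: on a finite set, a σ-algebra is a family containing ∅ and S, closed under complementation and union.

Begin from { {}, {γ}, {β, γ}, S } (that is, 𝒜 plus ∅ and S).
Round 1: 2 new —
  {α}  = S∖{β, γ}
  {α, β}  = S∖{γ}
  (now 6)
Round 2: 1 new —
  {α, γ}  = {γ} ∪ {α}
  (now 7)
Round 3: 1 new —
  {β}  = S∖{α, γ}
  (now 8)
Round 4: stable.

Therefore σ(𝒜) = { {}, {α}, {β}, {γ}, {α, β}, {α, γ}, {β, γ}, S } (|σ(𝒜)| = 8).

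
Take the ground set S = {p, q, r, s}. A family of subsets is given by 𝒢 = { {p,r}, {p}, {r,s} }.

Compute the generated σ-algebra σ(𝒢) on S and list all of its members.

Seed the family with 𝒢 together with ∅ and S: { ∅, {p}, {p,r}, {r,s}, S }.
Pass 1 adds 4:
  {p,q}  = complement {r,s}
  {q,s}  = complement {p,r}
  {p,r,s}  = {r,s} ∪ {p,r}
  {q,r,s}  = complement {p}
Pass 2. New:
  {q}  = complement {p,r,s}
  {p,q,r}  = {p,q} ∪ {p,r}
  {p,q,s}  = {p,q} ∪ {q,s}
Pass 3 (2 new):
  {r}  = complement {p,q,s}
  {s}  = complement {p,q,r}
Pass 4: +2 →
  {p,s}  = {s} ∪ {p}
  {q,r}  = {r} ∪ {q}
Pass 5: no new sets; the family is a σ-algebra.

σ(𝒢) = { ∅, {p}, {q}, {r}, {s}, {p,q}, {p,r}, {p,s}, {q,r}, {q,s}, {r,s}, {p,q,r}, {p,q,s}, {p,r,s}, {q,r,s}, S }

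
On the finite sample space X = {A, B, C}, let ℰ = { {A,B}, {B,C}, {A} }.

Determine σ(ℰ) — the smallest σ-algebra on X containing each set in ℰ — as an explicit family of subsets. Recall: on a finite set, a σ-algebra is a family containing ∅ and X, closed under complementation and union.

Take S₀ = ℰ ∪ {∅, X} = { {}, {A}, {A,B}, {B,C}, X }.
Round 1 (1 new):
  {C}  = complement {A,B}
  |family| = 6
Round 2: 1 new —
  {A,C}  = {C} ∪ {A}
  |family| = 7
Round 3: +1 →
  {B}  = complement {A,C}
  |family| = 8
Round 4: closed — nothing new.

|σ(ℰ)| = 8.  σ(ℰ) = { {}, {A}, {B}, {C}, {A,B}, {A,C}, {B,C}, X }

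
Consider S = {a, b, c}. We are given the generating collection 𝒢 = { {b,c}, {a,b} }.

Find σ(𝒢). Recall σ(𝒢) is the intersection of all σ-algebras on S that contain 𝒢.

Start: 𝒢 ∪ {∅, S} = { {}, {a,b}, {b,c}, S }.
Iteration 1: +2 →
  {a}  = {b,c}ᶜ
  {c}  = {a,b}ᶜ
  [6 total]
Iteration 2 (1 new):
  {a,c}  = {c} ∪ {a}
  [7 total]
Iteration 3: +1 →
  {b}  = {a,c}ᶜ
  [8 total]
Iteration 4: already closed under ᶜ and ∪.

Therefore σ(𝒢) = { {}, {a}, {b}, {c}, {a,b}, {a,c}, {b,c}, S } (|σ(𝒢)| = 8).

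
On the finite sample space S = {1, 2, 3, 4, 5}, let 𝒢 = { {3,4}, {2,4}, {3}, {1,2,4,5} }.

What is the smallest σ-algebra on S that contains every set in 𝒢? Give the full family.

Initial family (6 sets): { {}, {3}, {2,4}, {3,4}, {1,2,4,5}, S }.
Round 1: +3 →
  {1,2,5}  = {3,4}ᶜ
  {1,3,5}  = {2,4}ᶜ
  {2,3,4}  = {3} ∪ {2,4}
  — 9 sets.
Round 2: 3 new —
  {1,5}  = {2,3,4}ᶜ
  {1,2,3,5}  = {1,3,5} ∪ {1,2,5}
  {1,3,4,5}  = {3,4} ∪ {1,3,5}
  — 12 sets.
Round 3: 2 new —
  {2}  = {1,3,4,5}ᶜ
  {4}  = {1,2,3,5}ᶜ
  — 14 sets.
Round 4: +2 →
  {2,3}  = {3} ∪ {2}
  {1,4,5}  = {1,5} ∪ {4}
  — 16 sets.
Round 5: stable.

σ(𝒢) = { {}, {2}, {3}, {4}, {1,5}, {2,3}, {2,4}, {3,4}, {1,2,5}, {1,3,5}, {1,4,5}, {2,3,4}, {1,2,3,5}, {1,2,4,5}, {1,3,4,5}, S }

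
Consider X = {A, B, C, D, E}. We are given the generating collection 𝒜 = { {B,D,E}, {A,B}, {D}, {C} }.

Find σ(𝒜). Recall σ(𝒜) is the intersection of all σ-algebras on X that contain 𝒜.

Seed the family with 𝒜 together with ∅ and X: { ∅, {C}, {D}, {A,B}, {B,D,E}, X }.
Pass 1 adds 8:
  {A,C}  = X∖{B,D,E}
  {C,D}  = {C} ∪ {D}
  {A,B,C}  = {C} ∪ {A,B}
  {A,B,D}  = {A,B} ∪ {D}
  {C,D,E}  = X∖{A,B}
  {A,B,C,E}  = X∖{D}
  {A,B,D,E}  = X∖{C}
  {B,C,D,E}  = {C} ∪ {B,D,E}
  (now 14)
Pass 2 adds 7:
  {A}  = X∖{B,C,D,E}
  {C,E}  = X∖{A,B,D}
  {D,E}  = X∖{A,B,C}
  {A,B,E}  = X∖{C,D}
  {A,C,D}  = {C,D} ∪ {A,C}
  {A,B,C,D}  = {C,D} ∪ {A,B,C}
  {A,C,D,E}  = {C,D,E} ∪ {A,C}
  (now 21)
Pass 3: 6 new —
  {B}  = X∖{A,C,D,E}
  {E}  = X∖{A,B,C,D}
  {A,D}  = {D} ∪ {A}
  {B,E}  = X∖{A,C,D}
  {A,C,E}  = {A,C} ∪ {C,E}
  {A,D,E}  = {D,E} ∪ {A}
  (now 27)
Pass 4: 5 new —
  {A,E}  = {E} ∪ {A}
  {B,C}  = X∖{A,D,E}
  {B,D}  = X∖{A,C,E}
  {B,C,D}  = {C,D} ∪ {B}
  {B,C,E}  = X∖{A,D}
  (now 32)
Pass 5 adds nothing — fixpoint reached.

Hence σ(𝒜) has 32 members: { ∅, {A}, {B}, {C}, {D}, {E}, {A,B}, {A,C}, {A,D}, {A,E}, {B,C}, {B,D}, {B,E}, {C,D}, {C,E}, {D,E}, {A,B,C}, {A,B,D}, {A,B,E}, {A,C,D}, {A,C,E}, {A,D,E}, {B,C,D}, {B,C,E}, {B,D,E}, {C,D,E}, {A,B,C,D}, {A,B,C,E}, {A,B,D,E}, {A,C,D,E}, {B,C,D,E}, X }.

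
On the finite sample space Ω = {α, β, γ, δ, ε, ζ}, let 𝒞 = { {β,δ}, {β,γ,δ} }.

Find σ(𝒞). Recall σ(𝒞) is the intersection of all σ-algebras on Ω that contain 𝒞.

Start: 𝒞 ∪ {∅, Ω} = { {}, {β,δ}, {β,γ,δ}, Ω }.
Iteration 1 (2 new):
  {α,ε,ζ}  = Ω∖{β,γ,δ}
  {α,γ,ε,ζ}  = Ω∖{β,δ}
  [6 total]
Iteration 2. New:
  {α,β,δ,ε,ζ}  = {α,ε,ζ} ∪ {β,δ}
  [7 total]
Iteration 3. New:
  {γ}  = Ω∖{α,β,δ,ε,ζ}
  [8 total]
Iteration 4: stable.

Hence σ(𝒞) has 8 members: { {}, {γ}, {β,δ}, {α,ε,ζ}, {β,γ,δ}, {α,γ,ε,ζ}, {α,β,δ,ε,ζ}, Ω }.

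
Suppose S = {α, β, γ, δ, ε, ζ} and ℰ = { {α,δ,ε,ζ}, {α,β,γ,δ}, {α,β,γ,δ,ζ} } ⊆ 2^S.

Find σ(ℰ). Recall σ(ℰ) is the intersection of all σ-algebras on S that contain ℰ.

Answer: σ(ℰ) = { ∅, {ε}, {ζ}, {α,δ}, {β,γ}, {ε,ζ}, {α,δ,ε}, {α,δ,ζ}, {β,γ,ε}, {β,γ,ζ}, {α,β,γ,δ}, {α,δ,ε,ζ}, {β,γ,ε,ζ}, {α,β,γ,δ,ε}, {α,β,γ,δ,ζ}, S }

Derivation:
Take S₀ = ℰ ∪ {∅, S} = { ∅, {α,β,γ,δ}, {α,δ,ε,ζ}, {α,β,γ,δ,ζ}, S }.
Round 1 (3 new):
  {ε}  = S∖{α,β,γ,δ,ζ}
  {β,γ}  = S∖{α,δ,ε,ζ}
  {ε,ζ}  = S∖{α,β,γ,δ}
  |family| = 8
Round 2: +3 →
  {β,γ,ε}  = {ε} ∪ {β,γ}
  {β,γ,ε,ζ}  = {β,γ} ∪ {ε,ζ}
  {α,β,γ,δ,ε}  = {ε} ∪ {α,β,γ,δ}
  |family| = 11
Round 3. New:
  {ζ}  = S∖{α,β,γ,δ,ε}
  {α,δ}  = S∖{β,γ,ε,ζ}
  {α,δ,ζ}  = S∖{β,γ,ε}
  |family| = 14
Round 4. New:
  {α,δ,ε}  = {α,δ} ∪ {ε}
  {β,γ,ζ}  = {β,γ} ∪ {ζ}
  |family| = 16
Round 5: no new sets; the family is a σ-algebra.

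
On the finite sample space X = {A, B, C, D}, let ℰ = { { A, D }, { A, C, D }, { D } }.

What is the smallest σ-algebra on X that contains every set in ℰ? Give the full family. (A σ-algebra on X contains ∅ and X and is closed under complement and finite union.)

Take S₀ = ℰ ∪ {∅, X} = { {  }, { D }, { A, D }, { A, C, D }, X }.
Round 1 adds 3:
  { B }  = X∖{ A, C, D }
  { B, C }  = X∖{ A, D }
  { A, B, C }  = X∖{ D }
Round 2 adds 3:
  { B, D }  = { D } ∪ { B }
  { A, B, D }  = { B } ∪ { A, D }
  { B, C, D }  = { D } ∪ { B, C }
Round 3 adds 3:
  { A }  = X∖{ B, C, D }
  { C }  = X∖{ A, B, D }
  { A, C }  = X∖{ B, D }
Round 4: +2 →
  { A, B }  = { B } ∪ { A }
  { C, D }  = { C } ∪ { D }
Round 5: no new sets; the family is a σ-algebra.

Hence σ(ℰ) has 16 members: { {  }, { A }, { B }, { C }, { D }, { A, B }, { A, C }, { A, D }, { B, C }, { B, D }, { C, D }, { A, B, C }, { A, B, D }, { A, C, D }, { B, C, D }, X }.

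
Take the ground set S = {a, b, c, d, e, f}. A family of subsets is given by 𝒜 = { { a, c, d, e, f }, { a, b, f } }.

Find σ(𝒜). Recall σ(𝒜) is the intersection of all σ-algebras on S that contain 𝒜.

Initial family (4 sets): { ∅, { a, b, f }, { a, c, d, e, f }, S }.
Round 1. New:
  { b }  = ᶜ of { a, c, d, e, f }
  { c, d, e }  = ᶜ of { a, b, f }
  |family| = 6
Round 2 adds 1:
  { b, c, d, e }  = { c, d, e } ∪ { b }
  |family| = 7
Round 3 (1 new):
  { a, f }  = ᶜ of { b, c, d, e }
  |family| = 8
Round 4: closed — nothing new.

|σ(𝒜)| = 8.  σ(𝒜) = { ∅, { b }, { a, f }, { a, b, f }, { c, d, e }, { b, c, d, e }, { a, c, d, e, f }, S }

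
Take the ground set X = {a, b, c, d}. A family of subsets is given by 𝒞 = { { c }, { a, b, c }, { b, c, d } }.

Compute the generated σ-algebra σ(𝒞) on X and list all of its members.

Seed the family with 𝒞 together with ∅ and X: { ∅, { c }, { a, b, c }, { b, c, d }, X }.
Round 1: +3 →
  { a }  = complement { b, c, d }
  { d }  = complement { a, b, c }
  { a, b, d }  = complement { c }
  [8 total]
Round 2: 3 new —
  { a, c }  = { c } ∪ { a }
  { a, d }  = { d } ∪ { a }
  { c, d }  = { c } ∪ { d }
  [11 total]
Round 3 adds 4:
  { a, b }  = complement { c, d }
  { b, c }  = complement { a, d }
  { b, d }  = complement { a, c }
  { a, c, d }  = { c } ∪ { a, d }
  [15 total]
Round 4: 1 new —
  { b }  = complement { a, c, d }
  [16 total]
Round 5: stable.

Therefore σ(𝒞) = { ∅, { a }, { b }, { c }, { d }, { a, b }, { a, c }, { a, d }, { b, c }, { b, d }, { c, d }, { a, b, c }, { a, b, d }, { a, c, d }, { b, c, d }, X } (|σ(𝒞)| = 16).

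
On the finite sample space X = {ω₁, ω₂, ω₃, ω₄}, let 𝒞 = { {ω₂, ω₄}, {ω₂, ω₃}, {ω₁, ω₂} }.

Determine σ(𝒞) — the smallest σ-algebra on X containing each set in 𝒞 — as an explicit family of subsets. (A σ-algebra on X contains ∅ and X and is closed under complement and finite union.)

Seed the family with 𝒞 together with ∅ and X: { ∅, {ω₁, ω₂}, {ω₂, ω₃}, {ω₂, ω₄}, X }.
Round 1. New:
  {ω₁, ω₃}  = X∖{ω₂, ω₄}
  {ω₁, ω₄}  = X∖{ω₂, ω₃}
  {ω₃, ω₄}  = X∖{ω₁, ω₂}
  {ω₁, ω₂, ω₃}  = {ω₂, ω₃} ∪ {ω₁, ω₂}
  {ω₁, ω₂, ω₄}  = {ω₁, ω₂} ∪ {ω₂, ω₄}
  {ω₂, ω₃, ω₄}  = {ω₂, ω₃} ∪ {ω₂, ω₄}
  — 11 sets.
Round 2 adds 4:
  {ω₁}  = X∖{ω₂, ω₃, ω₄}
  {ω₃}  = X∖{ω₁, ω₂, ω₄}
  {ω₄}  = X∖{ω₁, ω₂, ω₃}
  {ω₁, ω₃, ω₄}  = {ω₃, ω₄} ∪ {ω₁, ω₄}
  — 15 sets.
Round 3 (1 new):
  {ω₂}  = X∖{ω₁, ω₃, ω₄}
  — 16 sets.
After Round 4 the family is unchanged; done.

Hence σ(𝒞) has 16 members: { ∅, {ω₁}, {ω₂}, {ω₃}, {ω₄}, {ω₁, ω₂}, {ω₁, ω₃}, {ω₁, ω₄}, {ω₂, ω₃}, {ω₂, ω₄}, {ω₃, ω₄}, {ω₁, ω₂, ω₃}, {ω₁, ω₂, ω₄}, {ω₁, ω₃, ω₄}, {ω₂, ω₃, ω₄}, X }.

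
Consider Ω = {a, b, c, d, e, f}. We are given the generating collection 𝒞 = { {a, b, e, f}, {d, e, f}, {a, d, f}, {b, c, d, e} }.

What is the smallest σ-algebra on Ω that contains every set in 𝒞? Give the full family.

Take S₀ = 𝒞 ∪ {∅, Ω} = { ∅, {a, d, f}, {d, e, f}, {a, b, e, f}, {b, c, d, e}, Ω }.
Pass 1 adds 7:
  {a, f}  = complement {b, c, d, e}
  {c, d}  = complement {a, b, e, f}
  {a, b, c}  = complement {d, e, f}
  {b, c, e}  = complement {a, d, f}
  {a, d, e, f}  = {a, d, f} ∪ {d, e, f}
  {a, b, d, e, f}  = {a, d, f} ∪ {a, b, e, f}
  {b, c, d, e, f}  = {b, c, d, e} ∪ {d, e, f}
  (now 13)
Pass 2: 12 new —
  {a}  = complement {b, c, d, e, f}
  {c}  = complement {a, b, d, e, f}
  {b, c}  = complement {a, d, e, f}
  {a, b, c, d}  = {c, d} ∪ {a, b, c}
  {a, b, c, e}  = {a, b, c} ∪ {b, c, e}
  {a, b, c, f}  = {a, b, c} ∪ {a, f}
  {a, c, d, f}  = {c, d} ∪ {a, f}
  {c, d, e, f}  = {c, d} ∪ {d, e, f}
  {a, b, c, d, e}  = {a, b, c} ∪ {b, c, d, e}
  {a, b, c, d, f}  = {a, b, c} ∪ {a, d, f}
  {a, b, c, e, f}  = {a, b, c} ∪ {a, b, e, f}
  {a, c, d, e, f}  = {c, d} ∪ {a, d, e, f}
  (now 25)
Pass 3 adds 13:
  {b}  = complement {a, c, d, e, f}
  {d}  = complement {a, b, c, e, f}
  {e}  = complement {a, b, c, d, f}
  {f}  = complement {a, b, c, d, e}
  {a, b}  = complement {c, d, e, f}
  {a, c}  = {c} ∪ {a}
  {b, e}  = complement {a, c, d, f}
  {d, e}  = complement {a, b, c, f}
  {d, f}  = complement {a, b, c, e}
  {e, f}  = complement {a, b, c, d}
  {a, c, d}  = {c, d} ∪ {a}
  {a, c, f}  = {a, f} ∪ {c}
  {b, c, d}  = {c, d} ∪ {b, c}
  (now 38)
Pass 4 adds 26:
  {a, d}  = {d} ∪ {a}
  {a, e}  = {a} ∪ {e}
  {b, d}  = {b} ∪ {d}
  {b, f}  = {b} ∪ {f}
  {c, e}  = {c} ∪ {e}
  {c, f}  = {c} ∪ {f}
  {a, b, d}  = {a, b} ∪ {d}
  {a, b, e}  = {a, b} ∪ {b, e}
  {a, b, f}  = {a, f} ∪ {b}
  {a, c, e}  = {a, c} ∪ {e}
  {a, d, e}  = {d, e} ∪ {a}
  {a, e, f}  = complement {b, c, d}
  {b, c, f}  = {b, c} ∪ {f}
  {b, d, e}  = complement {a, c, f}
  {b, d, f}  = {b} ∪ {d, f}
  {b, e, f}  = complement {a, c, d}
  {c, d, e}  = {c, d} ∪ {d, e}
  {c, d, f}  = {c, d} ∪ {d, f}
  {c, e, f}  = {c} ∪ {e, f}
  {a, b, d, e}  = {d, e} ∪ {a, b}
  {a, b, d, f}  = {b} ∪ {a, d, f}
  {a, c, d, e}  = {d, e} ∪ {a, c}
  {a, c, e, f}  = {a, c, f} ∪ {e, f}
  {b, c, d, f}  = {b, c} ∪ {d, f}
  {b, c, e, f}  = {b, c} ∪ {e, f}
  {b, d, e, f}  = complement {a, c}
  (now 64)
Pass 5: no new sets; the family is a σ-algebra.

Hence σ(𝒞) has 64 members: { ∅, {a}, {b}, {c}, {d}, {e}, {f}, {a, b}, {a, c}, {a, d}, {a, e}, {a, f}, {b, c}, {b, d}, {b, e}, {b, f}, {c, d}, {c, e}, {c, f}, {d, e}, {d, f}, {e, f}, {a, b, c}, {a, b, d}, {a, b, e}, {a, b, f}, {a, c, d}, {a, c, e}, {a, c, f}, {a, d, e}, {a, d, f}, {a, e, f}, {b, c, d}, {b, c, e}, {b, c, f}, {b, d, e}, {b, d, f}, {b, e, f}, {c, d, e}, {c, d, f}, {c, e, f}, {d, e, f}, {a, b, c, d}, {a, b, c, e}, {a, b, c, f}, {a, b, d, e}, {a, b, d, f}, {a, b, e, f}, {a, c, d, e}, {a, c, d, f}, {a, c, e, f}, {a, d, e, f}, {b, c, d, e}, {b, c, d, f}, {b, c, e, f}, {b, d, e, f}, {c, d, e, f}, {a, b, c, d, e}, {a, b, c, d, f}, {a, b, c, e, f}, {a, b, d, e, f}, {a, c, d, e, f}, {b, c, d, e, f}, Ω }.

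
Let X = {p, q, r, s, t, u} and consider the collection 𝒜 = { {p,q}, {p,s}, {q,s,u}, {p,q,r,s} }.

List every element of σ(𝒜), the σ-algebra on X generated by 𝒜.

Begin from { ∅, {p,q}, {p,s}, {q,s,u}, {p,q,r,s}, X } (that is, 𝒜 plus ∅ and X).
Step 1: 7 new —
  {t,u}  = {p,q,r,s}ᶜ
  {p,q,s}  = {p,s} ∪ {p,q}
  {p,r,t}  = {q,s,u}ᶜ
  {p,q,s,u}  = {q,s,u} ∪ {p,s}
  {q,r,t,u}  = {p,s}ᶜ
  {r,s,t,u}  = {p,q}ᶜ
  {p,q,r,s,u}  = {q,s,u} ∪ {p,q,r,s}
  [13 total]
Step 2 adds 14:
  {t}  = {p,q,r,s,u}ᶜ
  {r,t}  = {p,q,s,u}ᶜ
  {r,t,u}  = {p,q,s}ᶜ
  {p,q,r,t}  = {p,q} ∪ {p,r,t}
  {p,q,t,u}  = {t,u} ∪ {p,q}
  {p,r,s,t}  = {p,r,t} ∪ {p,s}
  {p,r,t,u}  = {t,u} ∪ {p,r,t}
  {p,s,t,u}  = {t,u} ∪ {p,s}
  {q,s,t,u}  = {q,s,u} ∪ {t,u}
  {p,q,r,s,t}  = {p,r,t} ∪ {p,q,s}
  {p,q,r,t,u}  = {p,q} ∪ {q,r,t,u}
  {p,q,s,t,u}  = {p,q,s,u} ∪ {t,u}
  {p,r,s,t,u}  = {r,s,t,u} ∪ {p,r,t}
  {q,r,s,t,u}  = {q,s,u} ∪ {r,s,t,u}
  [27 total]
Step 3 adds 14:
  {p}  = {q,r,s,t,u}ᶜ
  {q}  = {p,r,s,t,u}ᶜ
  {r}  = {p,q,s,t,u}ᶜ
  {s}  = {p,q,r,t,u}ᶜ
  {u}  = {p,q,r,s,t}ᶜ
  {p,r}  = {q,s,t,u}ᶜ
  {q,r}  = {p,s,t,u}ᶜ
  {q,s}  = {p,r,t,u}ᶜ
  {q,u}  = {p,r,s,t}ᶜ
  {r,s}  = {p,q,t,u}ᶜ
  {s,u}  = {p,q,r,t}ᶜ
  {p,q,t}  = {p,q} ∪ {t}
  {p,s,t}  = {p,s} ∪ {t}
  {p,q,s,t}  = {p,q,s} ∪ {t}
  [41 total]
Step 4 (23 new):
  {p,t}  = {p} ∪ {t}
  {p,u}  = {p} ∪ {u}
  {q,t}  = {q} ∪ {t}
  {r,u}  = {p,q,s,t}ᶜ
  {s,t}  = {s} ∪ {t}
  {p,q,r}  = {q} ∪ {p,r}
  {p,q,u}  = {p,q} ∪ {q,u}
  {p,r,s}  = {r,s} ∪ {p,r}
  {p,r,u}  = {p,r} ∪ {u}
  {p,s,u}  = {p} ∪ {s,u}
  {p,t,u}  = {p} ∪ {t,u}
  {q,r,s}  = {r,s} ∪ {q}
  {q,r,t}  = {q} ∪ {r,t}
  {q,r,u}  = {p,s,t}ᶜ
  {q,s,t}  = {q,s} ∪ {t}
  {q,t,u}  = {q} ∪ {t,u}
  {r,s,t}  = {r,s} ∪ {r,t}
  {r,s,u}  = {p,q,t}ᶜ
  {s,t,u}  = {s} ∪ {t,u}
  {p,q,r,u}  = {p,r} ∪ {q,u}
  {p,r,s,u}  = {p,r} ∪ {s,u}
  {q,r,s,t}  = {r,t} ∪ {q,s}
  {q,r,s,u}  = {q,s,u} ∪ {r,s}
  [64 total]
Step 5: stable.

σ(𝒜) = { ∅, {p}, {q}, {r}, {s}, {t}, {u}, {p,q}, {p,r}, {p,s}, {p,t}, {p,u}, {q,r}, {q,s}, {q,t}, {q,u}, {r,s}, {r,t}, {r,u}, {s,t}, {s,u}, {t,u}, {p,q,r}, {p,q,s}, {p,q,t}, {p,q,u}, {p,r,s}, {p,r,t}, {p,r,u}, {p,s,t}, {p,s,u}, {p,t,u}, {q,r,s}, {q,r,t}, {q,r,u}, {q,s,t}, {q,s,u}, {q,t,u}, {r,s,t}, {r,s,u}, {r,t,u}, {s,t,u}, {p,q,r,s}, {p,q,r,t}, {p,q,r,u}, {p,q,s,t}, {p,q,s,u}, {p,q,t,u}, {p,r,s,t}, {p,r,s,u}, {p,r,t,u}, {p,s,t,u}, {q,r,s,t}, {q,r,s,u}, {q,r,t,u}, {q,s,t,u}, {r,s,t,u}, {p,q,r,s,t}, {p,q,r,s,u}, {p,q,r,t,u}, {p,q,s,t,u}, {p,r,s,t,u}, {q,r,s,t,u}, X }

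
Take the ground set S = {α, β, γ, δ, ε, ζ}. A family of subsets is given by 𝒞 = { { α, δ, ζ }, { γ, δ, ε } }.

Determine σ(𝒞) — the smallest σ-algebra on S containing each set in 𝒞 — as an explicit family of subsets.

σ(𝒞) (16 sets): { {}, { β }, { δ }, { α, ζ }, { β, δ }, { γ, ε }, { α, β, ζ }, { α, δ, ζ }, { β, γ, ε }, { γ, δ, ε }, { α, β, δ, ζ }, { α, γ, ε, ζ }, { β, γ, δ, ε }, { α, β, γ, ε, ζ }, { α, γ, δ, ε, ζ }, S }

Check:
Initial family (4 sets): { {}, { α, δ, ζ }, { γ, δ, ε }, S }.
Pass 1. New:
  { α, β, ζ }  = { γ, δ, ε }ᶜ
  { β, γ, ε }  = { α, δ, ζ }ᶜ
  { α, γ, δ, ε, ζ }  = { γ, δ, ε } ∪ { α, δ, ζ }
  |family| = 7
Pass 2 (4 new):
  { β }  = { α, γ, δ, ε, ζ }ᶜ
  { α, β, δ, ζ }  = { α, β, ζ } ∪ { α, δ, ζ }
  { β, γ, δ, ε }  = { γ, δ, ε } ∪ { β, γ, ε }
  { α, β, γ, ε, ζ }  = { β, γ, ε } ∪ { α, β, ζ }
  |family| = 11
Pass 3. New:
  { δ }  = { α, β, γ, ε, ζ }ᶜ
  { α, ζ }  = { β, γ, δ, ε }ᶜ
  { γ, ε }  = { α, β, δ, ζ }ᶜ
  |family| = 14
Pass 4 (2 new):
  { β, δ }  = { δ } ∪ { β }
  { α, γ, ε, ζ }  = { α, ζ } ∪ { γ, ε }
  |family| = 16
Pass 5: closed — nothing new.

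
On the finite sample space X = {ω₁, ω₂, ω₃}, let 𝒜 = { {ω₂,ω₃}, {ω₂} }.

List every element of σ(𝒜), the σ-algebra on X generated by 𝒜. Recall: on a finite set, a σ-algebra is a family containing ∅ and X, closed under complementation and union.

Take S₀ = 𝒜 ∪ {∅, X} = { {}, {ω₂}, {ω₂,ω₃}, X }.
Round 1. New:
  {ω₁}  = ᶜ of {ω₂,ω₃}
  {ω₁,ω₃}  = ᶜ of {ω₂}
  (now 6)
Round 2 (1 new):
  {ω₁,ω₂}  = {ω₂} ∪ {ω₁}
  (now 7)
Round 3. New:
  {ω₃}  = ᶜ of {ω₁,ω₂}
  (now 8)
Round 4: closed — nothing new.

|σ(𝒜)| = 8.  σ(𝒜) = { {}, {ω₁}, {ω₂}, {ω₃}, {ω₁,ω₂}, {ω₁,ω₃}, {ω₂,ω₃}, X }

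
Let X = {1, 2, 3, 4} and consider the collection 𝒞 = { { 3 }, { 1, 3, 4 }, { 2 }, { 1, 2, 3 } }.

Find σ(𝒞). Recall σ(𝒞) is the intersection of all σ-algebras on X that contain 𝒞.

Take S₀ = 𝒞 ∪ {∅, X} = { {}, { 2 }, { 3 }, { 1, 2, 3 }, { 1, 3, 4 }, X }.
Pass 1 adds 3:
  { 4 }  = complement { 1, 2, 3 }
  { 2, 3 }  = { 3 } ∪ { 2 }
  { 1, 2, 4 }  = complement { 3 }
  |family| = 9
Pass 2 (4 new):
  { 1, 4 }  = complement { 2, 3 }
  { 2, 4 }  = { 2 } ∪ { 4 }
  { 3, 4 }  = { 3 } ∪ { 4 }
  { 2, 3, 4 }  = { 2, 3 } ∪ { 4 }
  |family| = 13
Pass 3 adds 3:
  { 1 }  = complement { 2, 3, 4 }
  { 1, 2 }  = complement { 3, 4 }
  { 1, 3 }  = complement { 2, 4 }
  |family| = 16
Pass 4: no new sets; the family is a σ-algebra.

|σ(𝒞)| = 16.  σ(𝒞) = { {}, { 1 }, { 2 }, { 3 }, { 4 }, { 1, 2 }, { 1, 3 }, { 1, 4 }, { 2, 3 }, { 2, 4 }, { 3, 4 }, { 1, 2, 3 }, { 1, 2, 4 }, { 1, 3, 4 }, { 2, 3, 4 }, X }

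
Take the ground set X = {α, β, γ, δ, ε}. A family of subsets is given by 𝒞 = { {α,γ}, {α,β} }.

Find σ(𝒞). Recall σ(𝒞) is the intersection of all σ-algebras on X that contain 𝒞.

Take S₀ = 𝒞 ∪ {∅, X} = { {}, {α,β}, {α,γ}, X }.
Pass 1. New:
  {α,β,γ}  = {α,β} ∪ {α,γ}
  {β,δ,ε}  = {α,γ}ᶜ
  {γ,δ,ε}  = {α,β}ᶜ
Pass 2: 4 new —
  {δ,ε}  = {α,β,γ}ᶜ
  {α,β,δ,ε}  = {α,β} ∪ {β,δ,ε}
  {α,γ,δ,ε}  = {γ,δ,ε} ∪ {α,γ}
  {β,γ,δ,ε}  = {γ,δ,ε} ∪ {β,δ,ε}
Pass 3: 3 new —
  {α}  = {β,γ,δ,ε}ᶜ
  {β}  = {α,γ,δ,ε}ᶜ
  {γ}  = {α,β,δ,ε}ᶜ
Pass 4 (2 new):
  {β,γ}  = {γ} ∪ {β}
  {α,δ,ε}  = {δ,ε} ∪ {α}
Pass 5: no new sets; the family is a σ-algebra.

Therefore σ(𝒞) = { {}, {α}, {β}, {γ}, {α,β}, {α,γ}, {β,γ}, {δ,ε}, {α,β,γ}, {α,δ,ε}, {β,δ,ε}, {γ,δ,ε}, {α,β,δ,ε}, {α,γ,δ,ε}, {β,γ,δ,ε}, X } (|σ(𝒞)| = 16).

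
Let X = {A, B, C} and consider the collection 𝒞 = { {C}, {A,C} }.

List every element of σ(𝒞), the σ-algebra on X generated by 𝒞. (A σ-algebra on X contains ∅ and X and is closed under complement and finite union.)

|σ(𝒞)| = 8.  σ(𝒞) = { ∅, {A}, {B}, {C}, {A,B}, {A,C}, {B,C}, X }

Derivation:
Initial family (4 sets): { ∅, {C}, {A,C}, X }.
Iteration 1 (2 new):
  {B}  = complement {A,C}
  {A,B}  = complement {C}
  [6 total]
Iteration 2: +1 →
  {B,C}  = {C} ∪ {B}
  [7 total]
Iteration 3: 1 new —
  {A}  = complement {B,C}
  [8 total]
Iteration 4: stable.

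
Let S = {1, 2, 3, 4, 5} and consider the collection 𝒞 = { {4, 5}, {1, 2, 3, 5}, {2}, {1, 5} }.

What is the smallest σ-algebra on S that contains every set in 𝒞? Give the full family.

Seed the family with 𝒞 together with ∅ and S: { {}, {2}, {1, 5}, {4, 5}, {1, 2, 3, 5}, S }.
Step 1. New:
  {4}  = ᶜ of {1, 2, 3, 5}
  {1, 2, 3}  = ᶜ of {4, 5}
  {1, 2, 5}  = {1, 5} ∪ {2}
  {1, 4, 5}  = {4, 5} ∪ {1, 5}
  {2, 3, 4}  = ᶜ of {1, 5}
  {2, 4, 5}  = {4, 5} ∪ {2}
  {1, 3, 4, 5}  = ᶜ of {2}
  (now 13)
Step 2 adds 7:
  {1, 3}  = ᶜ of {2, 4, 5}
  {2, 3}  = ᶜ of {1, 4, 5}
  {2, 4}  = {2} ∪ {4}
  {3, 4}  = ᶜ of {1, 2, 5}
  {1, 2, 3, 4}  = {1, 2, 3} ∪ {2, 3, 4}
  {1, 2, 4, 5}  = {1, 4, 5} ∪ {2}
  {2, 3, 4, 5}  = {2, 3, 4} ∪ {4, 5}
  (now 20)
Step 3: 6 new —
  {1}  = ᶜ of {2, 3, 4, 5}
  {3}  = ᶜ of {1, 2, 4, 5}
  {5}  = ᶜ of {1, 2, 3, 4}
  {1, 3, 4}  = {3, 4} ∪ {1, 3}
  {1, 3, 5}  = ᶜ of {2, 4}
  {3, 4, 5}  = {3, 4} ∪ {4, 5}
  (now 26)
Step 4: +6 →
  {1, 2}  = ᶜ of {3, 4, 5}
  {1, 4}  = {4} ∪ {1}
  {2, 5}  = ᶜ of {1, 3, 4}
  {3, 5}  = {5} ∪ {3}
  {1, 2, 4}  = {2, 4} ∪ {1}
  {2, 3, 5}  = {5} ∪ {2, 3}
  (now 32)
After Step 5 the family is unchanged; done.

Therefore σ(𝒞) = { {}, {1}, {2}, {3}, {4}, {5}, {1, 2}, {1, 3}, {1, 4}, {1, 5}, {2, 3}, {2, 4}, {2, 5}, {3, 4}, {3, 5}, {4, 5}, {1, 2, 3}, {1, 2, 4}, {1, 2, 5}, {1, 3, 4}, {1, 3, 5}, {1, 4, 5}, {2, 3, 4}, {2, 3, 5}, {2, 4, 5}, {3, 4, 5}, {1, 2, 3, 4}, {1, 2, 3, 5}, {1, 2, 4, 5}, {1, 3, 4, 5}, {2, 3, 4, 5}, S } (|σ(𝒞)| = 32).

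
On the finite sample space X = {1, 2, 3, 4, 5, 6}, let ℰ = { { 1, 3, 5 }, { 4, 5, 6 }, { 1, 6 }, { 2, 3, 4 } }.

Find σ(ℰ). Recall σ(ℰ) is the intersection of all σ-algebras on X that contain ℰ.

σ(ℰ) = { {  }, { 1 }, { 2 }, { 3 }, { 4 }, { 5 }, { 6 }, { 1, 2 }, { 1, 3 }, { 1, 4 }, { 1, 5 }, { 1, 6 }, { 2, 3 }, { 2, 4 }, { 2, 5 }, { 2, 6 }, { 3, 4 }, { 3, 5 }, { 3, 6 }, { 4, 5 }, { 4, 6 }, { 5, 6 }, { 1, 2, 3 }, { 1, 2, 4 }, { 1, 2, 5 }, { 1, 2, 6 }, { 1, 3, 4 }, { 1, 3, 5 }, { 1, 3, 6 }, { 1, 4, 5 }, { 1, 4, 6 }, { 1, 5, 6 }, { 2, 3, 4 }, { 2, 3, 5 }, { 2, 3, 6 }, { 2, 4, 5 }, { 2, 4, 6 }, { 2, 5, 6 }, { 3, 4, 5 }, { 3, 4, 6 }, { 3, 5, 6 }, { 4, 5, 6 }, { 1, 2, 3, 4 }, { 1, 2, 3, 5 }, { 1, 2, 3, 6 }, { 1, 2, 4, 5 }, { 1, 2, 4, 6 }, { 1, 2, 5, 6 }, { 1, 3, 4, 5 }, { 1, 3, 4, 6 }, { 1, 3, 5, 6 }, { 1, 4, 5, 6 }, { 2, 3, 4, 5 }, { 2, 3, 4, 6 }, { 2, 3, 5, 6 }, { 2, 4, 5, 6 }, { 3, 4, 5, 6 }, { 1, 2, 3, 4, 5 }, { 1, 2, 3, 4, 6 }, { 1, 2, 3, 5, 6 }, { 1, 2, 4, 5, 6 }, { 1, 3, 4, 5, 6 }, { 2, 3, 4, 5, 6 }, X }

Working:
Start: ℰ ∪ {∅, X} = { {  }, { 1, 6 }, { 1, 3, 5 }, { 2, 3, 4 }, { 4, 5, 6 }, X }.
Round 1 (10 new):
  { 1, 2, 3 }  = complement { 4, 5, 6 }
  { 1, 5, 6 }  = complement { 2, 3, 4 }
  { 2, 4, 6 }  = complement { 1, 3, 5 }
  { 1, 3, 5, 6 }  = { 1, 6 } ∪ { 1, 3, 5 }
  { 1, 4, 5, 6 }  = { 1, 6 } ∪ { 4, 5, 6 }
  { 2, 3, 4, 5 }  = complement { 1, 6 }
  { 1, 2, 3, 4, 5 }  = { 2, 3, 4 } ∪ { 1, 3, 5 }
  { 1, 2, 3, 4, 6 }  = { 2, 3, 4 } ∪ { 1, 6 }
  { 1, 3, 4, 5, 6 }  = { 1, 3, 5 } ∪ { 4, 5, 6 }
  { 2, 3, 4, 5, 6 }  = { 2, 3, 4 } ∪ { 4, 5, 6 }
  — 16 sets.
Round 2: 14 new —
  { 1 }  = complement { 2, 3, 4, 5, 6 }
  { 2 }  = complement { 1, 3, 4, 5, 6 }
  { 5 }  = complement { 1, 2, 3, 4, 6 }
  { 6 }  = complement { 1, 2, 3, 4, 5 }
  { 2, 3 }  = complement { 1, 4, 5, 6 }
  { 2, 4 }  = complement { 1, 3, 5, 6 }
  { 1, 2, 3, 4 }  = { 2, 3, 4 } ∪ { 1, 2, 3 }
  { 1, 2, 3, 5 }  = { 1, 2, 3 } ∪ { 1, 3, 5 }
  { 1, 2, 3, 6 }  = { 1, 2, 3 } ∪ { 1, 6 }
  { 1, 2, 4, 6 }  = { 2, 4, 6 } ∪ { 1, 6 }
  { 2, 3, 4, 6 }  = { 2, 4, 6 } ∪ { 2, 3, 4 }
  { 2, 4, 5, 6 }  = { 2, 4, 6 } ∪ { 4, 5, 6 }
  { 1, 2, 3, 5, 6 }  = { 1, 3, 5, 6 } ∪ { 1, 2, 3 }
  { 1, 2, 4, 5, 6 }  = { 2, 4, 6 } ∪ { 1, 4, 5, 6 }
  — 30 sets.
Round 3: 17 new —
  { 3 }  = complement { 1, 2, 4, 5, 6 }
  { 4 }  = complement { 1, 2, 3, 5, 6 }
  { 1, 2 }  = { 2 } ∪ { 1 }
  { 1, 3 }  = complement { 2, 4, 5, 6 }
  { 1, 5 }  = complement { 2, 3, 4, 6 }
  { 2, 5 }  = { 2 } ∪ { 5 }
  { 2, 6 }  = { 2 } ∪ { 6 }
  { 3, 5 }  = complement { 1, 2, 4, 6 }
  { 4, 5 }  = complement { 1, 2, 3, 6 }
  { 4, 6 }  = complement { 1, 2, 3, 5 }
  { 5, 6 }  = complement { 1, 2, 3, 4 }
  { 1, 2, 4 }  = { 2, 4 } ∪ { 1 }
  { 1, 2, 6 }  = { 1, 6 } ∪ { 2 }
  { 2, 3, 5 }  = { 5 } ∪ { 2, 3 }
  { 2, 3, 6 }  = { 6 } ∪ { 2, 3 }
  { 2, 4, 5 }  = { 5 } ∪ { 2, 4 }
  { 1, 2, 5, 6 }  = { 2 } ∪ { 1, 5, 6 }
  — 47 sets.
Round 4 (17 new):
  { 1, 4 }  = { 4 } ∪ { 1 }
  { 3, 4 }  = complement { 1, 2, 5, 6 }
  { 3, 6 }  = { 3 } ∪ { 6 }
  { 1, 2, 5 }  = { 2 } ∪ { 1, 5 }
  { 1, 3, 4 }  = { 1, 3 } ∪ { 4 }
  { 1, 3, 6 }  = complement { 2, 4, 5 }
  { 1, 4, 5 }  = complement { 2, 3, 6 }
  { 1, 4, 6 }  = complement { 2, 3, 5 }
  { 2, 5, 6 }  = { 2 } ∪ { 5, 6 }
  { 3, 4, 5 }  = complement { 1, 2, 6 }
  { 3, 4, 6 }  = { 3 } ∪ { 4, 6 }
  { 3, 5, 6 }  = complement { 1, 2, 4 }
  { 1, 2, 4, 5 }  = { 4, 5 } ∪ { 1, 2 }
  { 1, 3, 4, 5 }  = complement { 2, 6 }
  { 1, 3, 4, 6 }  = complement { 2, 5 }
  { 2, 3, 5, 6 }  = { 3, 5 } ∪ { 2, 3, 6 }
  { 3, 4, 5, 6 }  = complement { 1, 2 }
  — 64 sets.
Round 5: no new sets; the family is a σ-algebra.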